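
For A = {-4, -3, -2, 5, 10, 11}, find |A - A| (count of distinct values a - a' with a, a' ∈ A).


A - A = {a - a' : a, a' ∈ A}; |A| = 6.
Bounds: 2|A|-1 ≤ |A - A| ≤ |A|² - |A| + 1, i.e. 11 ≤ |A - A| ≤ 31.
Note: 0 ∈ A - A always (from a - a). The set is symmetric: if d ∈ A - A then -d ∈ A - A.
Enumerate nonzero differences d = a - a' with a > a' (then include -d):
Positive differences: {1, 2, 5, 6, 7, 8, 9, 12, 13, 14, 15}
Full difference set: {0} ∪ (positive diffs) ∪ (negative diffs).
|A - A| = 1 + 2·11 = 23 (matches direct enumeration: 23).

|A - A| = 23


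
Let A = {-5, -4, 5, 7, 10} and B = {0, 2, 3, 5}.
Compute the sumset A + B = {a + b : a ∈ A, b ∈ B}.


A + B = {a + b : a ∈ A, b ∈ B}.
Enumerate all |A|·|B| = 5·4 = 20 pairs (a, b) and collect distinct sums.
a = -5: -5+0=-5, -5+2=-3, -5+3=-2, -5+5=0
a = -4: -4+0=-4, -4+2=-2, -4+3=-1, -4+5=1
a = 5: 5+0=5, 5+2=7, 5+3=8, 5+5=10
a = 7: 7+0=7, 7+2=9, 7+3=10, 7+5=12
a = 10: 10+0=10, 10+2=12, 10+3=13, 10+5=15
Collecting distinct sums: A + B = {-5, -4, -3, -2, -1, 0, 1, 5, 7, 8, 9, 10, 12, 13, 15}
|A + B| = 15

A + B = {-5, -4, -3, -2, -1, 0, 1, 5, 7, 8, 9, 10, 12, 13, 15}


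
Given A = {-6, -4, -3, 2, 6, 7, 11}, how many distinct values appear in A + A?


A + A = {a + a' : a, a' ∈ A}; |A| = 7.
General bounds: 2|A| - 1 ≤ |A + A| ≤ |A|(|A|+1)/2, i.e. 13 ≤ |A + A| ≤ 28.
Lower bound 2|A|-1 is attained iff A is an arithmetic progression.
Enumerate sums a + a' for a ≤ a' (symmetric, so this suffices):
a = -6: -6+-6=-12, -6+-4=-10, -6+-3=-9, -6+2=-4, -6+6=0, -6+7=1, -6+11=5
a = -4: -4+-4=-8, -4+-3=-7, -4+2=-2, -4+6=2, -4+7=3, -4+11=7
a = -3: -3+-3=-6, -3+2=-1, -3+6=3, -3+7=4, -3+11=8
a = 2: 2+2=4, 2+6=8, 2+7=9, 2+11=13
a = 6: 6+6=12, 6+7=13, 6+11=17
a = 7: 7+7=14, 7+11=18
a = 11: 11+11=22
Distinct sums: {-12, -10, -9, -8, -7, -6, -4, -2, -1, 0, 1, 2, 3, 4, 5, 7, 8, 9, 12, 13, 14, 17, 18, 22}
|A + A| = 24

|A + A| = 24


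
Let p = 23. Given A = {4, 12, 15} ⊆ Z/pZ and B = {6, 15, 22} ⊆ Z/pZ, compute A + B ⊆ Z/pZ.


Work in Z/23Z: reduce every sum a + b modulo 23.
Enumerate all 9 pairs:
a = 4: 4+6=10, 4+15=19, 4+22=3
a = 12: 12+6=18, 12+15=4, 12+22=11
a = 15: 15+6=21, 15+15=7, 15+22=14
Distinct residues collected: {3, 4, 7, 10, 11, 14, 18, 19, 21}
|A + B| = 9 (out of 23 total residues).

A + B = {3, 4, 7, 10, 11, 14, 18, 19, 21}


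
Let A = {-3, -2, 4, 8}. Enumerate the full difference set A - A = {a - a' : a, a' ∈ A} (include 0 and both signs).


A - A = {a - a' : a, a' ∈ A}.
Compute a - a' for each ordered pair (a, a'):
a = -3: -3--3=0, -3--2=-1, -3-4=-7, -3-8=-11
a = -2: -2--3=1, -2--2=0, -2-4=-6, -2-8=-10
a = 4: 4--3=7, 4--2=6, 4-4=0, 4-8=-4
a = 8: 8--3=11, 8--2=10, 8-4=4, 8-8=0
Collecting distinct values (and noting 0 appears from a-a):
A - A = {-11, -10, -7, -6, -4, -1, 0, 1, 4, 6, 7, 10, 11}
|A - A| = 13

A - A = {-11, -10, -7, -6, -4, -1, 0, 1, 4, 6, 7, 10, 11}


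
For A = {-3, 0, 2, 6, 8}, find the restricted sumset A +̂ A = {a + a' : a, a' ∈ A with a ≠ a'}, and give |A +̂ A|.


Restricted sumset: A +̂ A = {a + a' : a ∈ A, a' ∈ A, a ≠ a'}.
Equivalently, take A + A and drop any sum 2a that is achievable ONLY as a + a for a ∈ A (i.e. sums representable only with equal summands).
Enumerate pairs (a, a') with a < a' (symmetric, so each unordered pair gives one sum; this covers all a ≠ a'):
  -3 + 0 = -3
  -3 + 2 = -1
  -3 + 6 = 3
  -3 + 8 = 5
  0 + 2 = 2
  0 + 6 = 6
  0 + 8 = 8
  2 + 6 = 8
  2 + 8 = 10
  6 + 8 = 14
Collected distinct sums: {-3, -1, 2, 3, 5, 6, 8, 10, 14}
|A +̂ A| = 9
(Reference bound: |A +̂ A| ≥ 2|A| - 3 for |A| ≥ 2, with |A| = 5 giving ≥ 7.)

|A +̂ A| = 9


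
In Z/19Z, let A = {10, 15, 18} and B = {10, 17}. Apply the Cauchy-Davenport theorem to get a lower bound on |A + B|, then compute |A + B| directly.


Cauchy-Davenport: |A + B| ≥ min(p, |A| + |B| - 1) for A, B nonempty in Z/pZ.
|A| = 3, |B| = 2, p = 19.
CD lower bound = min(19, 3 + 2 - 1) = min(19, 4) = 4.
Compute A + B mod 19 directly:
a = 10: 10+10=1, 10+17=8
a = 15: 15+10=6, 15+17=13
a = 18: 18+10=9, 18+17=16
A + B = {1, 6, 8, 9, 13, 16}, so |A + B| = 6.
Verify: 6 ≥ 4? Yes ✓.

CD lower bound = 4, actual |A + B| = 6.


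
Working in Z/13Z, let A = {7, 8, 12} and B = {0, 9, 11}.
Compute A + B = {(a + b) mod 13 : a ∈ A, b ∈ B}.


Work in Z/13Z: reduce every sum a + b modulo 13.
Enumerate all 9 pairs:
a = 7: 7+0=7, 7+9=3, 7+11=5
a = 8: 8+0=8, 8+9=4, 8+11=6
a = 12: 12+0=12, 12+9=8, 12+11=10
Distinct residues collected: {3, 4, 5, 6, 7, 8, 10, 12}
|A + B| = 8 (out of 13 total residues).

A + B = {3, 4, 5, 6, 7, 8, 10, 12}


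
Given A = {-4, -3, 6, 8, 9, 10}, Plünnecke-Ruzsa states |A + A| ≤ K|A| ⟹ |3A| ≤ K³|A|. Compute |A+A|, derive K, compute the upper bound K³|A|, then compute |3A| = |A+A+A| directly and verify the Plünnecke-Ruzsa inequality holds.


|A| = 6.
Step 1: Compute A + A by enumerating all 36 pairs.
A + A = {-8, -7, -6, 2, 3, 4, 5, 6, 7, 12, 14, 15, 16, 17, 18, 19, 20}, so |A + A| = 17.
Step 2: Doubling constant K = |A + A|/|A| = 17/6 = 17/6 ≈ 2.8333.
Step 3: Plünnecke-Ruzsa gives |3A| ≤ K³·|A| = (2.8333)³ · 6 ≈ 136.4722.
Step 4: Compute 3A = A + A + A directly by enumerating all triples (a,b,c) ∈ A³; |3A| = 33.
Step 5: Check 33 ≤ 136.4722? Yes ✓.

K = 17/6, Plünnecke-Ruzsa bound K³|A| ≈ 136.4722, |3A| = 33, inequality holds.


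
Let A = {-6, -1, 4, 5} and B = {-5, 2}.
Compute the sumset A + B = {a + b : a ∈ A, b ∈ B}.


A + B = {a + b : a ∈ A, b ∈ B}.
Enumerate all |A|·|B| = 4·2 = 8 pairs (a, b) and collect distinct sums.
a = -6: -6+-5=-11, -6+2=-4
a = -1: -1+-5=-6, -1+2=1
a = 4: 4+-5=-1, 4+2=6
a = 5: 5+-5=0, 5+2=7
Collecting distinct sums: A + B = {-11, -6, -4, -1, 0, 1, 6, 7}
|A + B| = 8

A + B = {-11, -6, -4, -1, 0, 1, 6, 7}


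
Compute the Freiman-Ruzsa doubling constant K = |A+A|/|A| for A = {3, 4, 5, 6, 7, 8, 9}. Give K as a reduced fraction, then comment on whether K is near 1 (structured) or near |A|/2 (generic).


|A| = 7.
Compute A + A by enumerating all 49 pairs.
A + A = {6, 7, 8, 9, 10, 11, 12, 13, 14, 15, 16, 17, 18}, so |A + A| = 13.
K = |A + A| / |A| = 13/7 (already in lowest terms) ≈ 1.8571.
Reference: AP of size 7 gives K = 13/7 ≈ 1.8571; a fully generic set of size 7 gives K ≈ 4.0000.

|A| = 7, |A + A| = 13, K = 13/7.


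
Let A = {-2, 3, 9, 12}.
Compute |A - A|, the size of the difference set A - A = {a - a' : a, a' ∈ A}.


A - A = {a - a' : a, a' ∈ A}; |A| = 4.
Bounds: 2|A|-1 ≤ |A - A| ≤ |A|² - |A| + 1, i.e. 7 ≤ |A - A| ≤ 13.
Note: 0 ∈ A - A always (from a - a). The set is symmetric: if d ∈ A - A then -d ∈ A - A.
Enumerate nonzero differences d = a - a' with a > a' (then include -d):
Positive differences: {3, 5, 6, 9, 11, 14}
Full difference set: {0} ∪ (positive diffs) ∪ (negative diffs).
|A - A| = 1 + 2·6 = 13 (matches direct enumeration: 13).

|A - A| = 13


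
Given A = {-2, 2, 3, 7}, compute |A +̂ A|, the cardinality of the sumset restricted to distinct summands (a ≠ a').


Restricted sumset: A +̂ A = {a + a' : a ∈ A, a' ∈ A, a ≠ a'}.
Equivalently, take A + A and drop any sum 2a that is achievable ONLY as a + a for a ∈ A (i.e. sums representable only with equal summands).
Enumerate pairs (a, a') with a < a' (symmetric, so each unordered pair gives one sum; this covers all a ≠ a'):
  -2 + 2 = 0
  -2 + 3 = 1
  -2 + 7 = 5
  2 + 3 = 5
  2 + 7 = 9
  3 + 7 = 10
Collected distinct sums: {0, 1, 5, 9, 10}
|A +̂ A| = 5
(Reference bound: |A +̂ A| ≥ 2|A| - 3 for |A| ≥ 2, with |A| = 4 giving ≥ 5.)

|A +̂ A| = 5


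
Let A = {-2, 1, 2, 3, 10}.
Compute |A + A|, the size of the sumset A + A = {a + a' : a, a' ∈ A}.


A + A = {a + a' : a, a' ∈ A}; |A| = 5.
General bounds: 2|A| - 1 ≤ |A + A| ≤ |A|(|A|+1)/2, i.e. 9 ≤ |A + A| ≤ 15.
Lower bound 2|A|-1 is attained iff A is an arithmetic progression.
Enumerate sums a + a' for a ≤ a' (symmetric, so this suffices):
a = -2: -2+-2=-4, -2+1=-1, -2+2=0, -2+3=1, -2+10=8
a = 1: 1+1=2, 1+2=3, 1+3=4, 1+10=11
a = 2: 2+2=4, 2+3=5, 2+10=12
a = 3: 3+3=6, 3+10=13
a = 10: 10+10=20
Distinct sums: {-4, -1, 0, 1, 2, 3, 4, 5, 6, 8, 11, 12, 13, 20}
|A + A| = 14

|A + A| = 14


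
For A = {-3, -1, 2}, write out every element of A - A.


A - A = {a - a' : a, a' ∈ A}.
Compute a - a' for each ordered pair (a, a'):
a = -3: -3--3=0, -3--1=-2, -3-2=-5
a = -1: -1--3=2, -1--1=0, -1-2=-3
a = 2: 2--3=5, 2--1=3, 2-2=0
Collecting distinct values (and noting 0 appears from a-a):
A - A = {-5, -3, -2, 0, 2, 3, 5}
|A - A| = 7

A - A = {-5, -3, -2, 0, 2, 3, 5}


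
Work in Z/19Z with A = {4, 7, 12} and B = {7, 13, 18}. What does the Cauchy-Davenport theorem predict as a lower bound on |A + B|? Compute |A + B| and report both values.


Cauchy-Davenport: |A + B| ≥ min(p, |A| + |B| - 1) for A, B nonempty in Z/pZ.
|A| = 3, |B| = 3, p = 19.
CD lower bound = min(19, 3 + 3 - 1) = min(19, 5) = 5.
Compute A + B mod 19 directly:
a = 4: 4+7=11, 4+13=17, 4+18=3
a = 7: 7+7=14, 7+13=1, 7+18=6
a = 12: 12+7=0, 12+13=6, 12+18=11
A + B = {0, 1, 3, 6, 11, 14, 17}, so |A + B| = 7.
Verify: 7 ≥ 5? Yes ✓.

CD lower bound = 5, actual |A + B| = 7.


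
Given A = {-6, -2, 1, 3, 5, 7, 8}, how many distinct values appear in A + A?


A + A = {a + a' : a, a' ∈ A}; |A| = 7.
General bounds: 2|A| - 1 ≤ |A + A| ≤ |A|(|A|+1)/2, i.e. 13 ≤ |A + A| ≤ 28.
Lower bound 2|A|-1 is attained iff A is an arithmetic progression.
Enumerate sums a + a' for a ≤ a' (symmetric, so this suffices):
a = -6: -6+-6=-12, -6+-2=-8, -6+1=-5, -6+3=-3, -6+5=-1, -6+7=1, -6+8=2
a = -2: -2+-2=-4, -2+1=-1, -2+3=1, -2+5=3, -2+7=5, -2+8=6
a = 1: 1+1=2, 1+3=4, 1+5=6, 1+7=8, 1+8=9
a = 3: 3+3=6, 3+5=8, 3+7=10, 3+8=11
a = 5: 5+5=10, 5+7=12, 5+8=13
a = 7: 7+7=14, 7+8=15
a = 8: 8+8=16
Distinct sums: {-12, -8, -5, -4, -3, -1, 1, 2, 3, 4, 5, 6, 8, 9, 10, 11, 12, 13, 14, 15, 16}
|A + A| = 21

|A + A| = 21


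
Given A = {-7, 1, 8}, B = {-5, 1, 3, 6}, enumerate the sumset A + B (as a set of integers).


A + B = {a + b : a ∈ A, b ∈ B}.
Enumerate all |A|·|B| = 3·4 = 12 pairs (a, b) and collect distinct sums.
a = -7: -7+-5=-12, -7+1=-6, -7+3=-4, -7+6=-1
a = 1: 1+-5=-4, 1+1=2, 1+3=4, 1+6=7
a = 8: 8+-5=3, 8+1=9, 8+3=11, 8+6=14
Collecting distinct sums: A + B = {-12, -6, -4, -1, 2, 3, 4, 7, 9, 11, 14}
|A + B| = 11

A + B = {-12, -6, -4, -1, 2, 3, 4, 7, 9, 11, 14}


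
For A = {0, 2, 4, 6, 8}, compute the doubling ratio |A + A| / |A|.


|A| = 5.
Compute A + A by enumerating all 25 pairs.
A + A = {0, 2, 4, 6, 8, 10, 12, 14, 16}, so |A + A| = 9.
K = |A + A| / |A| = 9/5 (already in lowest terms) ≈ 1.8000.
Reference: AP of size 5 gives K = 9/5 ≈ 1.8000; a fully generic set of size 5 gives K ≈ 3.0000.

|A| = 5, |A + A| = 9, K = 9/5.


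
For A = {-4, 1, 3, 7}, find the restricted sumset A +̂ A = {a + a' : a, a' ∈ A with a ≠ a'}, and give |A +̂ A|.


Restricted sumset: A +̂ A = {a + a' : a ∈ A, a' ∈ A, a ≠ a'}.
Equivalently, take A + A and drop any sum 2a that is achievable ONLY as a + a for a ∈ A (i.e. sums representable only with equal summands).
Enumerate pairs (a, a') with a < a' (symmetric, so each unordered pair gives one sum; this covers all a ≠ a'):
  -4 + 1 = -3
  -4 + 3 = -1
  -4 + 7 = 3
  1 + 3 = 4
  1 + 7 = 8
  3 + 7 = 10
Collected distinct sums: {-3, -1, 3, 4, 8, 10}
|A +̂ A| = 6
(Reference bound: |A +̂ A| ≥ 2|A| - 3 for |A| ≥ 2, with |A| = 4 giving ≥ 5.)

|A +̂ A| = 6


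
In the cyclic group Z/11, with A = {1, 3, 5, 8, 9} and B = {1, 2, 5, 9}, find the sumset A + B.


Work in Z/11Z: reduce every sum a + b modulo 11.
Enumerate all 20 pairs:
a = 1: 1+1=2, 1+2=3, 1+5=6, 1+9=10
a = 3: 3+1=4, 3+2=5, 3+5=8, 3+9=1
a = 5: 5+1=6, 5+2=7, 5+5=10, 5+9=3
a = 8: 8+1=9, 8+2=10, 8+5=2, 8+9=6
a = 9: 9+1=10, 9+2=0, 9+5=3, 9+9=7
Distinct residues collected: {0, 1, 2, 3, 4, 5, 6, 7, 8, 9, 10}
|A + B| = 11 (out of 11 total residues).

A + B = {0, 1, 2, 3, 4, 5, 6, 7, 8, 9, 10}


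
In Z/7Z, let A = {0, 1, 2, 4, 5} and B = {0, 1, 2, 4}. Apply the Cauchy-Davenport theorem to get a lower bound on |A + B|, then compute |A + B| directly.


Cauchy-Davenport: |A + B| ≥ min(p, |A| + |B| - 1) for A, B nonempty in Z/pZ.
|A| = 5, |B| = 4, p = 7.
CD lower bound = min(7, 5 + 4 - 1) = min(7, 8) = 7.
Compute A + B mod 7 directly:
a = 0: 0+0=0, 0+1=1, 0+2=2, 0+4=4
a = 1: 1+0=1, 1+1=2, 1+2=3, 1+4=5
a = 2: 2+0=2, 2+1=3, 2+2=4, 2+4=6
a = 4: 4+0=4, 4+1=5, 4+2=6, 4+4=1
a = 5: 5+0=5, 5+1=6, 5+2=0, 5+4=2
A + B = {0, 1, 2, 3, 4, 5, 6}, so |A + B| = 7.
Verify: 7 ≥ 7? Yes ✓.

CD lower bound = 7, actual |A + B| = 7.


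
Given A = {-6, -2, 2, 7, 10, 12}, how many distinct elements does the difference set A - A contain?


A - A = {a - a' : a, a' ∈ A}; |A| = 6.
Bounds: 2|A|-1 ≤ |A - A| ≤ |A|² - |A| + 1, i.e. 11 ≤ |A - A| ≤ 31.
Note: 0 ∈ A - A always (from a - a). The set is symmetric: if d ∈ A - A then -d ∈ A - A.
Enumerate nonzero differences d = a - a' with a > a' (then include -d):
Positive differences: {2, 3, 4, 5, 8, 9, 10, 12, 13, 14, 16, 18}
Full difference set: {0} ∪ (positive diffs) ∪ (negative diffs).
|A - A| = 1 + 2·12 = 25 (matches direct enumeration: 25).

|A - A| = 25


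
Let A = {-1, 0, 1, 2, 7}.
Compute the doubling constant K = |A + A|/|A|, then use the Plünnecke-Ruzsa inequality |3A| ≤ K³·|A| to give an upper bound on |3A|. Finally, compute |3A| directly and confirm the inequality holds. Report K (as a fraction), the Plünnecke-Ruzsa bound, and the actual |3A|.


|A| = 5.
Step 1: Compute A + A by enumerating all 25 pairs.
A + A = {-2, -1, 0, 1, 2, 3, 4, 6, 7, 8, 9, 14}, so |A + A| = 12.
Step 2: Doubling constant K = |A + A|/|A| = 12/5 = 12/5 ≈ 2.4000.
Step 3: Plünnecke-Ruzsa gives |3A| ≤ K³·|A| = (2.4000)³ · 5 ≈ 69.1200.
Step 4: Compute 3A = A + A + A directly by enumerating all triples (a,b,c) ∈ A³; |3A| = 20.
Step 5: Check 20 ≤ 69.1200? Yes ✓.

K = 12/5, Plünnecke-Ruzsa bound K³|A| ≈ 69.1200, |3A| = 20, inequality holds.


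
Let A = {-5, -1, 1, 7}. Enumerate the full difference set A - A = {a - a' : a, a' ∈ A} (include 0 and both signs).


A - A = {a - a' : a, a' ∈ A}.
Compute a - a' for each ordered pair (a, a'):
a = -5: -5--5=0, -5--1=-4, -5-1=-6, -5-7=-12
a = -1: -1--5=4, -1--1=0, -1-1=-2, -1-7=-8
a = 1: 1--5=6, 1--1=2, 1-1=0, 1-7=-6
a = 7: 7--5=12, 7--1=8, 7-1=6, 7-7=0
Collecting distinct values (and noting 0 appears from a-a):
A - A = {-12, -8, -6, -4, -2, 0, 2, 4, 6, 8, 12}
|A - A| = 11

A - A = {-12, -8, -6, -4, -2, 0, 2, 4, 6, 8, 12}


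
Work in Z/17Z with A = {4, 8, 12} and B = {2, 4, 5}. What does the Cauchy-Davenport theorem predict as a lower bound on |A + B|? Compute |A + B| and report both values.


Cauchy-Davenport: |A + B| ≥ min(p, |A| + |B| - 1) for A, B nonempty in Z/pZ.
|A| = 3, |B| = 3, p = 17.
CD lower bound = min(17, 3 + 3 - 1) = min(17, 5) = 5.
Compute A + B mod 17 directly:
a = 4: 4+2=6, 4+4=8, 4+5=9
a = 8: 8+2=10, 8+4=12, 8+5=13
a = 12: 12+2=14, 12+4=16, 12+5=0
A + B = {0, 6, 8, 9, 10, 12, 13, 14, 16}, so |A + B| = 9.
Verify: 9 ≥ 5? Yes ✓.

CD lower bound = 5, actual |A + B| = 9.


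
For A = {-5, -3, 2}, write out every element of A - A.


A - A = {a - a' : a, a' ∈ A}.
Compute a - a' for each ordered pair (a, a'):
a = -5: -5--5=0, -5--3=-2, -5-2=-7
a = -3: -3--5=2, -3--3=0, -3-2=-5
a = 2: 2--5=7, 2--3=5, 2-2=0
Collecting distinct values (and noting 0 appears from a-a):
A - A = {-7, -5, -2, 0, 2, 5, 7}
|A - A| = 7

A - A = {-7, -5, -2, 0, 2, 5, 7}


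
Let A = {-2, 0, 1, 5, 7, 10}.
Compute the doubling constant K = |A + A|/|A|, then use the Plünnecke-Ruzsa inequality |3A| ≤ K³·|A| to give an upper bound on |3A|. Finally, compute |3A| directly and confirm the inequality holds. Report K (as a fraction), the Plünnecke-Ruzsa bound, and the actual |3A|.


|A| = 6.
Step 1: Compute A + A by enumerating all 36 pairs.
A + A = {-4, -2, -1, 0, 1, 2, 3, 5, 6, 7, 8, 10, 11, 12, 14, 15, 17, 20}, so |A + A| = 18.
Step 2: Doubling constant K = |A + A|/|A| = 18/6 = 18/6 ≈ 3.0000.
Step 3: Plünnecke-Ruzsa gives |3A| ≤ K³·|A| = (3.0000)³ · 6 ≈ 162.0000.
Step 4: Compute 3A = A + A + A directly by enumerating all triples (a,b,c) ∈ A³; |3A| = 32.
Step 5: Check 32 ≤ 162.0000? Yes ✓.

K = 18/6, Plünnecke-Ruzsa bound K³|A| ≈ 162.0000, |3A| = 32, inequality holds.


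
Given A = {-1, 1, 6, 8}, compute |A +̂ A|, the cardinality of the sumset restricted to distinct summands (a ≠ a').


Restricted sumset: A +̂ A = {a + a' : a ∈ A, a' ∈ A, a ≠ a'}.
Equivalently, take A + A and drop any sum 2a that is achievable ONLY as a + a for a ∈ A (i.e. sums representable only with equal summands).
Enumerate pairs (a, a') with a < a' (symmetric, so each unordered pair gives one sum; this covers all a ≠ a'):
  -1 + 1 = 0
  -1 + 6 = 5
  -1 + 8 = 7
  1 + 6 = 7
  1 + 8 = 9
  6 + 8 = 14
Collected distinct sums: {0, 5, 7, 9, 14}
|A +̂ A| = 5
(Reference bound: |A +̂ A| ≥ 2|A| - 3 for |A| ≥ 2, with |A| = 4 giving ≥ 5.)

|A +̂ A| = 5


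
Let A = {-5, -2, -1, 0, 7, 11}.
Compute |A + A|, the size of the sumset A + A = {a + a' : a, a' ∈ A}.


A + A = {a + a' : a, a' ∈ A}; |A| = 6.
General bounds: 2|A| - 1 ≤ |A + A| ≤ |A|(|A|+1)/2, i.e. 11 ≤ |A + A| ≤ 21.
Lower bound 2|A|-1 is attained iff A is an arithmetic progression.
Enumerate sums a + a' for a ≤ a' (symmetric, so this suffices):
a = -5: -5+-5=-10, -5+-2=-7, -5+-1=-6, -5+0=-5, -5+7=2, -5+11=6
a = -2: -2+-2=-4, -2+-1=-3, -2+0=-2, -2+7=5, -2+11=9
a = -1: -1+-1=-2, -1+0=-1, -1+7=6, -1+11=10
a = 0: 0+0=0, 0+7=7, 0+11=11
a = 7: 7+7=14, 7+11=18
a = 11: 11+11=22
Distinct sums: {-10, -7, -6, -5, -4, -3, -2, -1, 0, 2, 5, 6, 7, 9, 10, 11, 14, 18, 22}
|A + A| = 19

|A + A| = 19


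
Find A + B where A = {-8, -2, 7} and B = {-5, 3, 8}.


A + B = {a + b : a ∈ A, b ∈ B}.
Enumerate all |A|·|B| = 3·3 = 9 pairs (a, b) and collect distinct sums.
a = -8: -8+-5=-13, -8+3=-5, -8+8=0
a = -2: -2+-5=-7, -2+3=1, -2+8=6
a = 7: 7+-5=2, 7+3=10, 7+8=15
Collecting distinct sums: A + B = {-13, -7, -5, 0, 1, 2, 6, 10, 15}
|A + B| = 9

A + B = {-13, -7, -5, 0, 1, 2, 6, 10, 15}


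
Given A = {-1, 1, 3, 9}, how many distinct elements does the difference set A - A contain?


A - A = {a - a' : a, a' ∈ A}; |A| = 4.
Bounds: 2|A|-1 ≤ |A - A| ≤ |A|² - |A| + 1, i.e. 7 ≤ |A - A| ≤ 13.
Note: 0 ∈ A - A always (from a - a). The set is symmetric: if d ∈ A - A then -d ∈ A - A.
Enumerate nonzero differences d = a - a' with a > a' (then include -d):
Positive differences: {2, 4, 6, 8, 10}
Full difference set: {0} ∪ (positive diffs) ∪ (negative diffs).
|A - A| = 1 + 2·5 = 11 (matches direct enumeration: 11).

|A - A| = 11


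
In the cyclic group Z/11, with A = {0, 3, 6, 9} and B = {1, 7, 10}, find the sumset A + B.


Work in Z/11Z: reduce every sum a + b modulo 11.
Enumerate all 12 pairs:
a = 0: 0+1=1, 0+7=7, 0+10=10
a = 3: 3+1=4, 3+7=10, 3+10=2
a = 6: 6+1=7, 6+7=2, 6+10=5
a = 9: 9+1=10, 9+7=5, 9+10=8
Distinct residues collected: {1, 2, 4, 5, 7, 8, 10}
|A + B| = 7 (out of 11 total residues).

A + B = {1, 2, 4, 5, 7, 8, 10}


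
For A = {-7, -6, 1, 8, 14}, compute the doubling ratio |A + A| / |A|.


|A| = 5.
Compute A + A by enumerating all 25 pairs.
A + A = {-14, -13, -12, -6, -5, 1, 2, 7, 8, 9, 15, 16, 22, 28}, so |A + A| = 14.
K = |A + A| / |A| = 14/5 (already in lowest terms) ≈ 2.8000.
Reference: AP of size 5 gives K = 9/5 ≈ 1.8000; a fully generic set of size 5 gives K ≈ 3.0000.

|A| = 5, |A + A| = 14, K = 14/5.


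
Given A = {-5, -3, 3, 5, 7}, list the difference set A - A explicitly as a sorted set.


A - A = {a - a' : a, a' ∈ A}.
Compute a - a' for each ordered pair (a, a'):
a = -5: -5--5=0, -5--3=-2, -5-3=-8, -5-5=-10, -5-7=-12
a = -3: -3--5=2, -3--3=0, -3-3=-6, -3-5=-8, -3-7=-10
a = 3: 3--5=8, 3--3=6, 3-3=0, 3-5=-2, 3-7=-4
a = 5: 5--5=10, 5--3=8, 5-3=2, 5-5=0, 5-7=-2
a = 7: 7--5=12, 7--3=10, 7-3=4, 7-5=2, 7-7=0
Collecting distinct values (and noting 0 appears from a-a):
A - A = {-12, -10, -8, -6, -4, -2, 0, 2, 4, 6, 8, 10, 12}
|A - A| = 13

A - A = {-12, -10, -8, -6, -4, -2, 0, 2, 4, 6, 8, 10, 12}


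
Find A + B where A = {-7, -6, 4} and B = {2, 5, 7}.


A + B = {a + b : a ∈ A, b ∈ B}.
Enumerate all |A|·|B| = 3·3 = 9 pairs (a, b) and collect distinct sums.
a = -7: -7+2=-5, -7+5=-2, -7+7=0
a = -6: -6+2=-4, -6+5=-1, -6+7=1
a = 4: 4+2=6, 4+5=9, 4+7=11
Collecting distinct sums: A + B = {-5, -4, -2, -1, 0, 1, 6, 9, 11}
|A + B| = 9

A + B = {-5, -4, -2, -1, 0, 1, 6, 9, 11}


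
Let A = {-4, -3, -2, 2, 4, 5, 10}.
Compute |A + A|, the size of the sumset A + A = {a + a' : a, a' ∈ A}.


A + A = {a + a' : a, a' ∈ A}; |A| = 7.
General bounds: 2|A| - 1 ≤ |A + A| ≤ |A|(|A|+1)/2, i.e. 13 ≤ |A + A| ≤ 28.
Lower bound 2|A|-1 is attained iff A is an arithmetic progression.
Enumerate sums a + a' for a ≤ a' (symmetric, so this suffices):
a = -4: -4+-4=-8, -4+-3=-7, -4+-2=-6, -4+2=-2, -4+4=0, -4+5=1, -4+10=6
a = -3: -3+-3=-6, -3+-2=-5, -3+2=-1, -3+4=1, -3+5=2, -3+10=7
a = -2: -2+-2=-4, -2+2=0, -2+4=2, -2+5=3, -2+10=8
a = 2: 2+2=4, 2+4=6, 2+5=7, 2+10=12
a = 4: 4+4=8, 4+5=9, 4+10=14
a = 5: 5+5=10, 5+10=15
a = 10: 10+10=20
Distinct sums: {-8, -7, -6, -5, -4, -2, -1, 0, 1, 2, 3, 4, 6, 7, 8, 9, 10, 12, 14, 15, 20}
|A + A| = 21

|A + A| = 21


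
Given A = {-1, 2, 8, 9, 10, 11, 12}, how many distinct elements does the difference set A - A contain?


A - A = {a - a' : a, a' ∈ A}; |A| = 7.
Bounds: 2|A|-1 ≤ |A - A| ≤ |A|² - |A| + 1, i.e. 13 ≤ |A - A| ≤ 43.
Note: 0 ∈ A - A always (from a - a). The set is symmetric: if d ∈ A - A then -d ∈ A - A.
Enumerate nonzero differences d = a - a' with a > a' (then include -d):
Positive differences: {1, 2, 3, 4, 6, 7, 8, 9, 10, 11, 12, 13}
Full difference set: {0} ∪ (positive diffs) ∪ (negative diffs).
|A - A| = 1 + 2·12 = 25 (matches direct enumeration: 25).

|A - A| = 25


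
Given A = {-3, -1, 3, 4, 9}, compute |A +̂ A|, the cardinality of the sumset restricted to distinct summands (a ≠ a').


Restricted sumset: A +̂ A = {a + a' : a ∈ A, a' ∈ A, a ≠ a'}.
Equivalently, take A + A and drop any sum 2a that is achievable ONLY as a + a for a ∈ A (i.e. sums representable only with equal summands).
Enumerate pairs (a, a') with a < a' (symmetric, so each unordered pair gives one sum; this covers all a ≠ a'):
  -3 + -1 = -4
  -3 + 3 = 0
  -3 + 4 = 1
  -3 + 9 = 6
  -1 + 3 = 2
  -1 + 4 = 3
  -1 + 9 = 8
  3 + 4 = 7
  3 + 9 = 12
  4 + 9 = 13
Collected distinct sums: {-4, 0, 1, 2, 3, 6, 7, 8, 12, 13}
|A +̂ A| = 10
(Reference bound: |A +̂ A| ≥ 2|A| - 3 for |A| ≥ 2, with |A| = 5 giving ≥ 7.)

|A +̂ A| = 10


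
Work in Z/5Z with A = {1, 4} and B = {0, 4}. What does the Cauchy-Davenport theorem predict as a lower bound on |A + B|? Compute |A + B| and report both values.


Cauchy-Davenport: |A + B| ≥ min(p, |A| + |B| - 1) for A, B nonempty in Z/pZ.
|A| = 2, |B| = 2, p = 5.
CD lower bound = min(5, 2 + 2 - 1) = min(5, 3) = 3.
Compute A + B mod 5 directly:
a = 1: 1+0=1, 1+4=0
a = 4: 4+0=4, 4+4=3
A + B = {0, 1, 3, 4}, so |A + B| = 4.
Verify: 4 ≥ 3? Yes ✓.

CD lower bound = 3, actual |A + B| = 4.


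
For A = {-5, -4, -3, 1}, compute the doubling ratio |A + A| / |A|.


|A| = 4.
Compute A + A by enumerating all 16 pairs.
A + A = {-10, -9, -8, -7, -6, -4, -3, -2, 2}, so |A + A| = 9.
K = |A + A| / |A| = 9/4 (already in lowest terms) ≈ 2.2500.
Reference: AP of size 4 gives K = 7/4 ≈ 1.7500; a fully generic set of size 4 gives K ≈ 2.5000.

|A| = 4, |A + A| = 9, K = 9/4.


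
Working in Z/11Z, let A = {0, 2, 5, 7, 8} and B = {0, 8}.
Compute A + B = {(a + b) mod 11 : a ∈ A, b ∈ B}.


Work in Z/11Z: reduce every sum a + b modulo 11.
Enumerate all 10 pairs:
a = 0: 0+0=0, 0+8=8
a = 2: 2+0=2, 2+8=10
a = 5: 5+0=5, 5+8=2
a = 7: 7+0=7, 7+8=4
a = 8: 8+0=8, 8+8=5
Distinct residues collected: {0, 2, 4, 5, 7, 8, 10}
|A + B| = 7 (out of 11 total residues).

A + B = {0, 2, 4, 5, 7, 8, 10}


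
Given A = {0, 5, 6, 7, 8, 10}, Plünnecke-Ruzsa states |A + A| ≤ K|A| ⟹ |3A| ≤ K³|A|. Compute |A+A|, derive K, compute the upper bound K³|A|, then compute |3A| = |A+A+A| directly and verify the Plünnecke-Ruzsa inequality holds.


|A| = 6.
Step 1: Compute A + A by enumerating all 36 pairs.
A + A = {0, 5, 6, 7, 8, 10, 11, 12, 13, 14, 15, 16, 17, 18, 20}, so |A + A| = 15.
Step 2: Doubling constant K = |A + A|/|A| = 15/6 = 15/6 ≈ 2.5000.
Step 3: Plünnecke-Ruzsa gives |3A| ≤ K³·|A| = (2.5000)³ · 6 ≈ 93.7500.
Step 4: Compute 3A = A + A + A directly by enumerating all triples (a,b,c) ∈ A³; |3A| = 25.
Step 5: Check 25 ≤ 93.7500? Yes ✓.

K = 15/6, Plünnecke-Ruzsa bound K³|A| ≈ 93.7500, |3A| = 25, inequality holds.


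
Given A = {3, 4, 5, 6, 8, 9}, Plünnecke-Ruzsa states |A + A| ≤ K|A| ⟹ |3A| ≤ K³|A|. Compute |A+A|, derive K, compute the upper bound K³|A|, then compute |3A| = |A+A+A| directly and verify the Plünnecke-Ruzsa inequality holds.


|A| = 6.
Step 1: Compute A + A by enumerating all 36 pairs.
A + A = {6, 7, 8, 9, 10, 11, 12, 13, 14, 15, 16, 17, 18}, so |A + A| = 13.
Step 2: Doubling constant K = |A + A|/|A| = 13/6 = 13/6 ≈ 2.1667.
Step 3: Plünnecke-Ruzsa gives |3A| ≤ K³·|A| = (2.1667)³ · 6 ≈ 61.0278.
Step 4: Compute 3A = A + A + A directly by enumerating all triples (a,b,c) ∈ A³; |3A| = 19.
Step 5: Check 19 ≤ 61.0278? Yes ✓.

K = 13/6, Plünnecke-Ruzsa bound K³|A| ≈ 61.0278, |3A| = 19, inequality holds.


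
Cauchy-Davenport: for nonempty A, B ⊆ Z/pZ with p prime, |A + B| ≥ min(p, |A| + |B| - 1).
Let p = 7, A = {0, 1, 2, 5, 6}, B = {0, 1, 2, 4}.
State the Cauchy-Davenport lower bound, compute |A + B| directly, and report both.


Cauchy-Davenport: |A + B| ≥ min(p, |A| + |B| - 1) for A, B nonempty in Z/pZ.
|A| = 5, |B| = 4, p = 7.
CD lower bound = min(7, 5 + 4 - 1) = min(7, 8) = 7.
Compute A + B mod 7 directly:
a = 0: 0+0=0, 0+1=1, 0+2=2, 0+4=4
a = 1: 1+0=1, 1+1=2, 1+2=3, 1+4=5
a = 2: 2+0=2, 2+1=3, 2+2=4, 2+4=6
a = 5: 5+0=5, 5+1=6, 5+2=0, 5+4=2
a = 6: 6+0=6, 6+1=0, 6+2=1, 6+4=3
A + B = {0, 1, 2, 3, 4, 5, 6}, so |A + B| = 7.
Verify: 7 ≥ 7? Yes ✓.

CD lower bound = 7, actual |A + B| = 7.


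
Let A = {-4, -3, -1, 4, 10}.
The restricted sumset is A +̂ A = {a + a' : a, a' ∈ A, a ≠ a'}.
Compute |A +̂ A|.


Restricted sumset: A +̂ A = {a + a' : a ∈ A, a' ∈ A, a ≠ a'}.
Equivalently, take A + A and drop any sum 2a that is achievable ONLY as a + a for a ∈ A (i.e. sums representable only with equal summands).
Enumerate pairs (a, a') with a < a' (symmetric, so each unordered pair gives one sum; this covers all a ≠ a'):
  -4 + -3 = -7
  -4 + -1 = -5
  -4 + 4 = 0
  -4 + 10 = 6
  -3 + -1 = -4
  -3 + 4 = 1
  -3 + 10 = 7
  -1 + 4 = 3
  -1 + 10 = 9
  4 + 10 = 14
Collected distinct sums: {-7, -5, -4, 0, 1, 3, 6, 7, 9, 14}
|A +̂ A| = 10
(Reference bound: |A +̂ A| ≥ 2|A| - 3 for |A| ≥ 2, with |A| = 5 giving ≥ 7.)

|A +̂ A| = 10


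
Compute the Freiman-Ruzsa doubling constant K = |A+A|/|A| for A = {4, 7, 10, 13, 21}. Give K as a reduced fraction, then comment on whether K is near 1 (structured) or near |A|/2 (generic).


|A| = 5.
Compute A + A by enumerating all 25 pairs.
A + A = {8, 11, 14, 17, 20, 23, 25, 26, 28, 31, 34, 42}, so |A + A| = 12.
K = |A + A| / |A| = 12/5 (already in lowest terms) ≈ 2.4000.
Reference: AP of size 5 gives K = 9/5 ≈ 1.8000; a fully generic set of size 5 gives K ≈ 3.0000.

|A| = 5, |A + A| = 12, K = 12/5.


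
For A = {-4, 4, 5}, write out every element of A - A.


A - A = {a - a' : a, a' ∈ A}.
Compute a - a' for each ordered pair (a, a'):
a = -4: -4--4=0, -4-4=-8, -4-5=-9
a = 4: 4--4=8, 4-4=0, 4-5=-1
a = 5: 5--4=9, 5-4=1, 5-5=0
Collecting distinct values (and noting 0 appears from a-a):
A - A = {-9, -8, -1, 0, 1, 8, 9}
|A - A| = 7

A - A = {-9, -8, -1, 0, 1, 8, 9}


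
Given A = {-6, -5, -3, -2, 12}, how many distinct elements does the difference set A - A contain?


A - A = {a - a' : a, a' ∈ A}; |A| = 5.
Bounds: 2|A|-1 ≤ |A - A| ≤ |A|² - |A| + 1, i.e. 9 ≤ |A - A| ≤ 21.
Note: 0 ∈ A - A always (from a - a). The set is symmetric: if d ∈ A - A then -d ∈ A - A.
Enumerate nonzero differences d = a - a' with a > a' (then include -d):
Positive differences: {1, 2, 3, 4, 14, 15, 17, 18}
Full difference set: {0} ∪ (positive diffs) ∪ (negative diffs).
|A - A| = 1 + 2·8 = 17 (matches direct enumeration: 17).

|A - A| = 17


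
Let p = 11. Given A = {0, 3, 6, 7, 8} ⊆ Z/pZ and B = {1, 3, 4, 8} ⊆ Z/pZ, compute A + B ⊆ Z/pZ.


Work in Z/11Z: reduce every sum a + b modulo 11.
Enumerate all 20 pairs:
a = 0: 0+1=1, 0+3=3, 0+4=4, 0+8=8
a = 3: 3+1=4, 3+3=6, 3+4=7, 3+8=0
a = 6: 6+1=7, 6+3=9, 6+4=10, 6+8=3
a = 7: 7+1=8, 7+3=10, 7+4=0, 7+8=4
a = 8: 8+1=9, 8+3=0, 8+4=1, 8+8=5
Distinct residues collected: {0, 1, 3, 4, 5, 6, 7, 8, 9, 10}
|A + B| = 10 (out of 11 total residues).

A + B = {0, 1, 3, 4, 5, 6, 7, 8, 9, 10}


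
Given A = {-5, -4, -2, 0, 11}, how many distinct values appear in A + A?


A + A = {a + a' : a, a' ∈ A}; |A| = 5.
General bounds: 2|A| - 1 ≤ |A + A| ≤ |A|(|A|+1)/2, i.e. 9 ≤ |A + A| ≤ 15.
Lower bound 2|A|-1 is attained iff A is an arithmetic progression.
Enumerate sums a + a' for a ≤ a' (symmetric, so this suffices):
a = -5: -5+-5=-10, -5+-4=-9, -5+-2=-7, -5+0=-5, -5+11=6
a = -4: -4+-4=-8, -4+-2=-6, -4+0=-4, -4+11=7
a = -2: -2+-2=-4, -2+0=-2, -2+11=9
a = 0: 0+0=0, 0+11=11
a = 11: 11+11=22
Distinct sums: {-10, -9, -8, -7, -6, -5, -4, -2, 0, 6, 7, 9, 11, 22}
|A + A| = 14

|A + A| = 14


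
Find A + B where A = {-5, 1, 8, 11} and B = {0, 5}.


A + B = {a + b : a ∈ A, b ∈ B}.
Enumerate all |A|·|B| = 4·2 = 8 pairs (a, b) and collect distinct sums.
a = -5: -5+0=-5, -5+5=0
a = 1: 1+0=1, 1+5=6
a = 8: 8+0=8, 8+5=13
a = 11: 11+0=11, 11+5=16
Collecting distinct sums: A + B = {-5, 0, 1, 6, 8, 11, 13, 16}
|A + B| = 8

A + B = {-5, 0, 1, 6, 8, 11, 13, 16}


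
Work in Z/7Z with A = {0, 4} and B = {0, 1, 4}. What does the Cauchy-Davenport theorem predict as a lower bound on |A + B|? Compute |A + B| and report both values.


Cauchy-Davenport: |A + B| ≥ min(p, |A| + |B| - 1) for A, B nonempty in Z/pZ.
|A| = 2, |B| = 3, p = 7.
CD lower bound = min(7, 2 + 3 - 1) = min(7, 4) = 4.
Compute A + B mod 7 directly:
a = 0: 0+0=0, 0+1=1, 0+4=4
a = 4: 4+0=4, 4+1=5, 4+4=1
A + B = {0, 1, 4, 5}, so |A + B| = 4.
Verify: 4 ≥ 4? Yes ✓.

CD lower bound = 4, actual |A + B| = 4.


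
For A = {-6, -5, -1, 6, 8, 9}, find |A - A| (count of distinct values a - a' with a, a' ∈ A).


A - A = {a - a' : a, a' ∈ A}; |A| = 6.
Bounds: 2|A|-1 ≤ |A - A| ≤ |A|² - |A| + 1, i.e. 11 ≤ |A - A| ≤ 31.
Note: 0 ∈ A - A always (from a - a). The set is symmetric: if d ∈ A - A then -d ∈ A - A.
Enumerate nonzero differences d = a - a' with a > a' (then include -d):
Positive differences: {1, 2, 3, 4, 5, 7, 9, 10, 11, 12, 13, 14, 15}
Full difference set: {0} ∪ (positive diffs) ∪ (negative diffs).
|A - A| = 1 + 2·13 = 27 (matches direct enumeration: 27).

|A - A| = 27


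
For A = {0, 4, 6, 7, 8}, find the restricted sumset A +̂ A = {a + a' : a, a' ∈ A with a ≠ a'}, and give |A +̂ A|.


Restricted sumset: A +̂ A = {a + a' : a ∈ A, a' ∈ A, a ≠ a'}.
Equivalently, take A + A and drop any sum 2a that is achievable ONLY as a + a for a ∈ A (i.e. sums representable only with equal summands).
Enumerate pairs (a, a') with a < a' (symmetric, so each unordered pair gives one sum; this covers all a ≠ a'):
  0 + 4 = 4
  0 + 6 = 6
  0 + 7 = 7
  0 + 8 = 8
  4 + 6 = 10
  4 + 7 = 11
  4 + 8 = 12
  6 + 7 = 13
  6 + 8 = 14
  7 + 8 = 15
Collected distinct sums: {4, 6, 7, 8, 10, 11, 12, 13, 14, 15}
|A +̂ A| = 10
(Reference bound: |A +̂ A| ≥ 2|A| - 3 for |A| ≥ 2, with |A| = 5 giving ≥ 7.)

|A +̂ A| = 10


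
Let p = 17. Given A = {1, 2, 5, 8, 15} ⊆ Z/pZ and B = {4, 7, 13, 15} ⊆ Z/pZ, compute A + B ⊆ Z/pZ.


Work in Z/17Z: reduce every sum a + b modulo 17.
Enumerate all 20 pairs:
a = 1: 1+4=5, 1+7=8, 1+13=14, 1+15=16
a = 2: 2+4=6, 2+7=9, 2+13=15, 2+15=0
a = 5: 5+4=9, 5+7=12, 5+13=1, 5+15=3
a = 8: 8+4=12, 8+7=15, 8+13=4, 8+15=6
a = 15: 15+4=2, 15+7=5, 15+13=11, 15+15=13
Distinct residues collected: {0, 1, 2, 3, 4, 5, 6, 8, 9, 11, 12, 13, 14, 15, 16}
|A + B| = 15 (out of 17 total residues).

A + B = {0, 1, 2, 3, 4, 5, 6, 8, 9, 11, 12, 13, 14, 15, 16}


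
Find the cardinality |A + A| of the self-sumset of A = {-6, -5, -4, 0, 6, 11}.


A + A = {a + a' : a, a' ∈ A}; |A| = 6.
General bounds: 2|A| - 1 ≤ |A + A| ≤ |A|(|A|+1)/2, i.e. 11 ≤ |A + A| ≤ 21.
Lower bound 2|A|-1 is attained iff A is an arithmetic progression.
Enumerate sums a + a' for a ≤ a' (symmetric, so this suffices):
a = -6: -6+-6=-12, -6+-5=-11, -6+-4=-10, -6+0=-6, -6+6=0, -6+11=5
a = -5: -5+-5=-10, -5+-4=-9, -5+0=-5, -5+6=1, -5+11=6
a = -4: -4+-4=-8, -4+0=-4, -4+6=2, -4+11=7
a = 0: 0+0=0, 0+6=6, 0+11=11
a = 6: 6+6=12, 6+11=17
a = 11: 11+11=22
Distinct sums: {-12, -11, -10, -9, -8, -6, -5, -4, 0, 1, 2, 5, 6, 7, 11, 12, 17, 22}
|A + A| = 18

|A + A| = 18


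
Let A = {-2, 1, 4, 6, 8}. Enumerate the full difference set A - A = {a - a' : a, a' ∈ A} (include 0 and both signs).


A - A = {a - a' : a, a' ∈ A}.
Compute a - a' for each ordered pair (a, a'):
a = -2: -2--2=0, -2-1=-3, -2-4=-6, -2-6=-8, -2-8=-10
a = 1: 1--2=3, 1-1=0, 1-4=-3, 1-6=-5, 1-8=-7
a = 4: 4--2=6, 4-1=3, 4-4=0, 4-6=-2, 4-8=-4
a = 6: 6--2=8, 6-1=5, 6-4=2, 6-6=0, 6-8=-2
a = 8: 8--2=10, 8-1=7, 8-4=4, 8-6=2, 8-8=0
Collecting distinct values (and noting 0 appears from a-a):
A - A = {-10, -8, -7, -6, -5, -4, -3, -2, 0, 2, 3, 4, 5, 6, 7, 8, 10}
|A - A| = 17

A - A = {-10, -8, -7, -6, -5, -4, -3, -2, 0, 2, 3, 4, 5, 6, 7, 8, 10}


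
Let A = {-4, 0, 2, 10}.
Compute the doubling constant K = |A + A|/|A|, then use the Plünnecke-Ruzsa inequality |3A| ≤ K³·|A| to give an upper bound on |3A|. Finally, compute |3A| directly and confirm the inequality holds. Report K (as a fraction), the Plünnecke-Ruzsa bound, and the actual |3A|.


|A| = 4.
Step 1: Compute A + A by enumerating all 16 pairs.
A + A = {-8, -4, -2, 0, 2, 4, 6, 10, 12, 20}, so |A + A| = 10.
Step 2: Doubling constant K = |A + A|/|A| = 10/4 = 10/4 ≈ 2.5000.
Step 3: Plünnecke-Ruzsa gives |3A| ≤ K³·|A| = (2.5000)³ · 4 ≈ 62.5000.
Step 4: Compute 3A = A + A + A directly by enumerating all triples (a,b,c) ∈ A³; |3A| = 17.
Step 5: Check 17 ≤ 62.5000? Yes ✓.

K = 10/4, Plünnecke-Ruzsa bound K³|A| ≈ 62.5000, |3A| = 17, inequality holds.


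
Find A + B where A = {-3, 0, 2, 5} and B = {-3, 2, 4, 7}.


A + B = {a + b : a ∈ A, b ∈ B}.
Enumerate all |A|·|B| = 4·4 = 16 pairs (a, b) and collect distinct sums.
a = -3: -3+-3=-6, -3+2=-1, -3+4=1, -3+7=4
a = 0: 0+-3=-3, 0+2=2, 0+4=4, 0+7=7
a = 2: 2+-3=-1, 2+2=4, 2+4=6, 2+7=9
a = 5: 5+-3=2, 5+2=7, 5+4=9, 5+7=12
Collecting distinct sums: A + B = {-6, -3, -1, 1, 2, 4, 6, 7, 9, 12}
|A + B| = 10

A + B = {-6, -3, -1, 1, 2, 4, 6, 7, 9, 12}


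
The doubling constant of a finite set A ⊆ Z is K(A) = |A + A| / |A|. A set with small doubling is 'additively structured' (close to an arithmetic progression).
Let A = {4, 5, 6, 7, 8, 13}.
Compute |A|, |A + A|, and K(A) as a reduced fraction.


|A| = 6.
Compute A + A by enumerating all 36 pairs.
A + A = {8, 9, 10, 11, 12, 13, 14, 15, 16, 17, 18, 19, 20, 21, 26}, so |A + A| = 15.
K = |A + A| / |A| = 15/6 = 5/2 ≈ 2.5000.
Reference: AP of size 6 gives K = 11/6 ≈ 1.8333; a fully generic set of size 6 gives K ≈ 3.5000.

|A| = 6, |A + A| = 15, K = 15/6 = 5/2.


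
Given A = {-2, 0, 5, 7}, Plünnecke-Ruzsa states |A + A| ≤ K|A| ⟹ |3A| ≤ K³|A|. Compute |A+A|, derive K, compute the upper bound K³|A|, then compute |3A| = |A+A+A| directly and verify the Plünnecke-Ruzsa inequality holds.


|A| = 4.
Step 1: Compute A + A by enumerating all 16 pairs.
A + A = {-4, -2, 0, 3, 5, 7, 10, 12, 14}, so |A + A| = 9.
Step 2: Doubling constant K = |A + A|/|A| = 9/4 = 9/4 ≈ 2.2500.
Step 3: Plünnecke-Ruzsa gives |3A| ≤ K³·|A| = (2.2500)³ · 4 ≈ 45.5625.
Step 4: Compute 3A = A + A + A directly by enumerating all triples (a,b,c) ∈ A³; |3A| = 16.
Step 5: Check 16 ≤ 45.5625? Yes ✓.

K = 9/4, Plünnecke-Ruzsa bound K³|A| ≈ 45.5625, |3A| = 16, inequality holds.


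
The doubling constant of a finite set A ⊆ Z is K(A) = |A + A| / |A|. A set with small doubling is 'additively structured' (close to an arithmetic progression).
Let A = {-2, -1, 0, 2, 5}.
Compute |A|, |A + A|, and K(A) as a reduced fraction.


|A| = 5.
Compute A + A by enumerating all 25 pairs.
A + A = {-4, -3, -2, -1, 0, 1, 2, 3, 4, 5, 7, 10}, so |A + A| = 12.
K = |A + A| / |A| = 12/5 (already in lowest terms) ≈ 2.4000.
Reference: AP of size 5 gives K = 9/5 ≈ 1.8000; a fully generic set of size 5 gives K ≈ 3.0000.

|A| = 5, |A + A| = 12, K = 12/5.


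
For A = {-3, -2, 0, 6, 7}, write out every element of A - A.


A - A = {a - a' : a, a' ∈ A}.
Compute a - a' for each ordered pair (a, a'):
a = -3: -3--3=0, -3--2=-1, -3-0=-3, -3-6=-9, -3-7=-10
a = -2: -2--3=1, -2--2=0, -2-0=-2, -2-6=-8, -2-7=-9
a = 0: 0--3=3, 0--2=2, 0-0=0, 0-6=-6, 0-7=-7
a = 6: 6--3=9, 6--2=8, 6-0=6, 6-6=0, 6-7=-1
a = 7: 7--3=10, 7--2=9, 7-0=7, 7-6=1, 7-7=0
Collecting distinct values (and noting 0 appears from a-a):
A - A = {-10, -9, -8, -7, -6, -3, -2, -1, 0, 1, 2, 3, 6, 7, 8, 9, 10}
|A - A| = 17

A - A = {-10, -9, -8, -7, -6, -3, -2, -1, 0, 1, 2, 3, 6, 7, 8, 9, 10}


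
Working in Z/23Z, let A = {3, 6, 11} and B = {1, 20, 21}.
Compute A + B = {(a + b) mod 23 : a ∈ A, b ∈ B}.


Work in Z/23Z: reduce every sum a + b modulo 23.
Enumerate all 9 pairs:
a = 3: 3+1=4, 3+20=0, 3+21=1
a = 6: 6+1=7, 6+20=3, 6+21=4
a = 11: 11+1=12, 11+20=8, 11+21=9
Distinct residues collected: {0, 1, 3, 4, 7, 8, 9, 12}
|A + B| = 8 (out of 23 total residues).

A + B = {0, 1, 3, 4, 7, 8, 9, 12}


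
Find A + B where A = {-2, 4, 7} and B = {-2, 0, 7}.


A + B = {a + b : a ∈ A, b ∈ B}.
Enumerate all |A|·|B| = 3·3 = 9 pairs (a, b) and collect distinct sums.
a = -2: -2+-2=-4, -2+0=-2, -2+7=5
a = 4: 4+-2=2, 4+0=4, 4+7=11
a = 7: 7+-2=5, 7+0=7, 7+7=14
Collecting distinct sums: A + B = {-4, -2, 2, 4, 5, 7, 11, 14}
|A + B| = 8

A + B = {-4, -2, 2, 4, 5, 7, 11, 14}


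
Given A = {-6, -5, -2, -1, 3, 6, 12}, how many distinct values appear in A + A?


A + A = {a + a' : a, a' ∈ A}; |A| = 7.
General bounds: 2|A| - 1 ≤ |A + A| ≤ |A|(|A|+1)/2, i.e. 13 ≤ |A + A| ≤ 28.
Lower bound 2|A|-1 is attained iff A is an arithmetic progression.
Enumerate sums a + a' for a ≤ a' (symmetric, so this suffices):
a = -6: -6+-6=-12, -6+-5=-11, -6+-2=-8, -6+-1=-7, -6+3=-3, -6+6=0, -6+12=6
a = -5: -5+-5=-10, -5+-2=-7, -5+-1=-6, -5+3=-2, -5+6=1, -5+12=7
a = -2: -2+-2=-4, -2+-1=-3, -2+3=1, -2+6=4, -2+12=10
a = -1: -1+-1=-2, -1+3=2, -1+6=5, -1+12=11
a = 3: 3+3=6, 3+6=9, 3+12=15
a = 6: 6+6=12, 6+12=18
a = 12: 12+12=24
Distinct sums: {-12, -11, -10, -8, -7, -6, -4, -3, -2, 0, 1, 2, 4, 5, 6, 7, 9, 10, 11, 12, 15, 18, 24}
|A + A| = 23

|A + A| = 23


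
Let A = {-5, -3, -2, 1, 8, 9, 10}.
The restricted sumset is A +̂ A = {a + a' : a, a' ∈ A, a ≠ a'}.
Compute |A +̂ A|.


Restricted sumset: A +̂ A = {a + a' : a ∈ A, a' ∈ A, a ≠ a'}.
Equivalently, take A + A and drop any sum 2a that is achievable ONLY as a + a for a ∈ A (i.e. sums representable only with equal summands).
Enumerate pairs (a, a') with a < a' (symmetric, so each unordered pair gives one sum; this covers all a ≠ a'):
  -5 + -3 = -8
  -5 + -2 = -7
  -5 + 1 = -4
  -5 + 8 = 3
  -5 + 9 = 4
  -5 + 10 = 5
  -3 + -2 = -5
  -3 + 1 = -2
  -3 + 8 = 5
  -3 + 9 = 6
  -3 + 10 = 7
  -2 + 1 = -1
  -2 + 8 = 6
  -2 + 9 = 7
  -2 + 10 = 8
  1 + 8 = 9
  1 + 9 = 10
  1 + 10 = 11
  8 + 9 = 17
  8 + 10 = 18
  9 + 10 = 19
Collected distinct sums: {-8, -7, -5, -4, -2, -1, 3, 4, 5, 6, 7, 8, 9, 10, 11, 17, 18, 19}
|A +̂ A| = 18
(Reference bound: |A +̂ A| ≥ 2|A| - 3 for |A| ≥ 2, with |A| = 7 giving ≥ 11.)

|A +̂ A| = 18


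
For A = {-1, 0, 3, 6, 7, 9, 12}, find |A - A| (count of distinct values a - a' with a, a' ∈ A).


A - A = {a - a' : a, a' ∈ A}; |A| = 7.
Bounds: 2|A|-1 ≤ |A - A| ≤ |A|² - |A| + 1, i.e. 13 ≤ |A - A| ≤ 43.
Note: 0 ∈ A - A always (from a - a). The set is symmetric: if d ∈ A - A then -d ∈ A - A.
Enumerate nonzero differences d = a - a' with a > a' (then include -d):
Positive differences: {1, 2, 3, 4, 5, 6, 7, 8, 9, 10, 12, 13}
Full difference set: {0} ∪ (positive diffs) ∪ (negative diffs).
|A - A| = 1 + 2·12 = 25 (matches direct enumeration: 25).

|A - A| = 25
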